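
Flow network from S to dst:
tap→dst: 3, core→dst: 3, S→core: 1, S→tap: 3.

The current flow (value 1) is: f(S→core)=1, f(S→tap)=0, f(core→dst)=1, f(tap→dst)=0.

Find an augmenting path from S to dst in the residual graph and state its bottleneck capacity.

S→tap→dst, bottleneck 3

Residual along S→tap→dst: S→tap: 3, tap→dst: 3.
Bottleneck = min = 3.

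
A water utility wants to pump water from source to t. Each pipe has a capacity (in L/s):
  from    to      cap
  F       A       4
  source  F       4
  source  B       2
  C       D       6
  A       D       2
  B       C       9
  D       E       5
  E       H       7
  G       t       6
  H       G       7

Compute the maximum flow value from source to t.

Augment source→F→A→D→E→H→G→t: bottleneck 2. Total 2.
Augment source→B→C→D→E→H→G→t: bottleneck 2. Total 4.
No augmenting path remains in the residual graph.

4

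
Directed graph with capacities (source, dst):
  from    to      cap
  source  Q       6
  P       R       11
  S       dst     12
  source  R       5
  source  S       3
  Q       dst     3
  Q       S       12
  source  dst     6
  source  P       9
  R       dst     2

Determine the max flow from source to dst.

17

Augment source->dst: bottleneck 6. Total 6.
Augment source->Q->dst: bottleneck 3. Total 9.
Augment source->S->dst: bottleneck 3. Total 12.
Augment source->R->dst: bottleneck 2. Total 14.
Augment source->Q->S->dst: bottleneck 3. Total 17.
No augmenting path remains in the residual graph.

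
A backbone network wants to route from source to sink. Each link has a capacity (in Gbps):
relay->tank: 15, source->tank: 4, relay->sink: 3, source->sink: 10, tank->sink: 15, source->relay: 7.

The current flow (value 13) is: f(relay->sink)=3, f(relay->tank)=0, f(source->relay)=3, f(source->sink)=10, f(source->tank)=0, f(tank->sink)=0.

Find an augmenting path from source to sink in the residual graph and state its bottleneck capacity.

Residual along source->tank->sink: source->tank: 4, tank->sink: 15.
Bottleneck = min = 4.

source->tank->sink, bottleneck 4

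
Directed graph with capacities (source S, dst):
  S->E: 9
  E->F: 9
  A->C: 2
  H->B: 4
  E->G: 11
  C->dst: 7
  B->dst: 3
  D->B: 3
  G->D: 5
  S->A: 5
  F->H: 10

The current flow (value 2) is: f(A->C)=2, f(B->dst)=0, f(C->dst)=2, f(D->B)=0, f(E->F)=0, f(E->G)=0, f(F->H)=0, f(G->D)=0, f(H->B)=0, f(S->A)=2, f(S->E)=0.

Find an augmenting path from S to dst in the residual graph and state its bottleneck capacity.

S->E->F->H->B->dst, bottleneck 3

Residual along S->E->F->H->B->dst: S->E: 9, E->F: 9, F->H: 10, H->B: 4, B->dst: 3.
Bottleneck = min = 3.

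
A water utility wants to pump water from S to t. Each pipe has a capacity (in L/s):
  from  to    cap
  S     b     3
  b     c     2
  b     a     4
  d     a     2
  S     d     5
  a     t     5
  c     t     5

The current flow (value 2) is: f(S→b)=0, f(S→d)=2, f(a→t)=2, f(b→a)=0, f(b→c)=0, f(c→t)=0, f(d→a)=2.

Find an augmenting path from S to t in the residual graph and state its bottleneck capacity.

Residual along S→b→a→t: S→b: 3, b→a: 4, a→t: 3.
Bottleneck = min = 3.

S→b→a→t, bottleneck 3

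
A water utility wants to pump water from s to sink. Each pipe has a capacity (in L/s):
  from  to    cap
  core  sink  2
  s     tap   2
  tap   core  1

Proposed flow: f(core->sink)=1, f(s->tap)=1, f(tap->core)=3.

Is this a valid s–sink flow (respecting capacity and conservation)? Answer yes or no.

Capacity violated on tap->core: flow 3 > capacity 1.

No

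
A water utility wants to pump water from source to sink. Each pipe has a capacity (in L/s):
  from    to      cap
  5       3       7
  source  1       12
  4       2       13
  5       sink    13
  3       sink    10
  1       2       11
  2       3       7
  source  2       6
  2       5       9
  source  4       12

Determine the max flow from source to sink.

Augment source→2→5→sink: bottleneck 6. Total 6.
Augment source→4→2→5→sink: bottleneck 3. Total 9.
Augment source→4→2→3→sink: bottleneck 7. Total 16.
No augmenting path remains in the residual graph.

16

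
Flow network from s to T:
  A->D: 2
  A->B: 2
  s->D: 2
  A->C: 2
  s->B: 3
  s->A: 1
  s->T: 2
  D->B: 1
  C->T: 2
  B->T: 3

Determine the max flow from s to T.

6

Augment s->T: bottleneck 2. Total 2.
Augment s->B->T: bottleneck 3. Total 5.
Augment s->A->C->T: bottleneck 1. Total 6.
No augmenting path remains in the residual graph.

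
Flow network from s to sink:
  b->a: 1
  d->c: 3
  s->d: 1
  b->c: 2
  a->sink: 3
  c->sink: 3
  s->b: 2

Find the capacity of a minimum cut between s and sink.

3

Max flow = 3 (via 2 augmenting paths).
In the residual at optimum, the set reachable from s is {s}.
Cut edges: s->d (cap 1), s->b (cap 2). Sum = 3.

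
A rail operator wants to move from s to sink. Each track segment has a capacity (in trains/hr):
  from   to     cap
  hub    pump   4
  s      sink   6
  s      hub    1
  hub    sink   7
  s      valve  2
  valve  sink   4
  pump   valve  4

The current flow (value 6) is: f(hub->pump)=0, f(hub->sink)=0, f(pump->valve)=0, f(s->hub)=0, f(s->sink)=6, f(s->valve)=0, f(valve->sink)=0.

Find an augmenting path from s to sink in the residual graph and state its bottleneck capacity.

s->hub->sink, bottleneck 1

Residual along s->hub->sink: s->hub: 1, hub->sink: 7.
Bottleneck = min = 1.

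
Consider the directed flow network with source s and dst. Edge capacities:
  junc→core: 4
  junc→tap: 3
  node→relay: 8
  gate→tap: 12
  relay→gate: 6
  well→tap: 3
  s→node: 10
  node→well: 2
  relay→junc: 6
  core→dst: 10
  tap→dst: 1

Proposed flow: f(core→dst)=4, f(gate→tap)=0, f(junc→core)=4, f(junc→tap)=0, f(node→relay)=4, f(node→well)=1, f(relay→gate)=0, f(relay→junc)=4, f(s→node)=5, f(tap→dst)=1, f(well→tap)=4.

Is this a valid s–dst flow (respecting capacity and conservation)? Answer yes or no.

No

Capacity violated on well→tap: flow 4 > capacity 3.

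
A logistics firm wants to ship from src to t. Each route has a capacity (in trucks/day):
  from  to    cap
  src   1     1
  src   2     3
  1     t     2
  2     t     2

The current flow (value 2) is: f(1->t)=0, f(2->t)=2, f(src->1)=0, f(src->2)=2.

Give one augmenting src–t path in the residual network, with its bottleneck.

Residual along src->1->t: src->1: 1, 1->t: 2.
Bottleneck = min = 1.

src->1->t, bottleneck 1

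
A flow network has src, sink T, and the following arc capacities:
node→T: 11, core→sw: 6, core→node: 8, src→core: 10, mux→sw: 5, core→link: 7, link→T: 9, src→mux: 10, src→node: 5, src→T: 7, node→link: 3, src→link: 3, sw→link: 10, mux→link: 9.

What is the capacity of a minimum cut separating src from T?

Max flow = 27 (via 5 augmenting paths).
In the residual at optimum, the set reachable from src is {core, link, mux, node, src, sw}.
Cut edges: src→T (cap 7), node→T (cap 11), link→T (cap 9). Sum = 27.

27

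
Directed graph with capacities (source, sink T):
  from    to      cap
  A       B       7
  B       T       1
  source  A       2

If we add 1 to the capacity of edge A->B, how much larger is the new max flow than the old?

0

Original max flow = 1.
Edge A->B does not cross the min cut (source side {A, B, source}), so extra capacity there cannot help.
New max flow = 1. Increase = 0.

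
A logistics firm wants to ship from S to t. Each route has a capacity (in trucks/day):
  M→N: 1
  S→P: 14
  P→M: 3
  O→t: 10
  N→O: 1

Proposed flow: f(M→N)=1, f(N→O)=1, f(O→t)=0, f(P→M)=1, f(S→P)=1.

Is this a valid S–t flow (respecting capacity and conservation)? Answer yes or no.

Conservation fails at O: inflow 1 ≠ outflow 0.

No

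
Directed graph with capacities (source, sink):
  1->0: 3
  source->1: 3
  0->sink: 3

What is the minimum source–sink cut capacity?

3

Max flow = 3 (via 1 augmenting path).
In the residual at optimum, the set reachable from source is {source}.
Cut edges: source->1 (cap 3). Sum = 3.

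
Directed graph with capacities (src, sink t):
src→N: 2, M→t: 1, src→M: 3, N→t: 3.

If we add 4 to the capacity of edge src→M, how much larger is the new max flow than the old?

0

Original max flow = 3.
Edge src→M does not cross the min cut (source side {M, src}), so extra capacity there cannot help.
New max flow = 3. Increase = 0.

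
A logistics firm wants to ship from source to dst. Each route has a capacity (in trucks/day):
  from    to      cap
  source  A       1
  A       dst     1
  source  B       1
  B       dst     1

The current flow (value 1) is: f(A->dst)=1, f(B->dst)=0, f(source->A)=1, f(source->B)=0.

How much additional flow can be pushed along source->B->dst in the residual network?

1

Residual capacities along the path: source->B: 1, B->dst: 1.
Minimum is 1.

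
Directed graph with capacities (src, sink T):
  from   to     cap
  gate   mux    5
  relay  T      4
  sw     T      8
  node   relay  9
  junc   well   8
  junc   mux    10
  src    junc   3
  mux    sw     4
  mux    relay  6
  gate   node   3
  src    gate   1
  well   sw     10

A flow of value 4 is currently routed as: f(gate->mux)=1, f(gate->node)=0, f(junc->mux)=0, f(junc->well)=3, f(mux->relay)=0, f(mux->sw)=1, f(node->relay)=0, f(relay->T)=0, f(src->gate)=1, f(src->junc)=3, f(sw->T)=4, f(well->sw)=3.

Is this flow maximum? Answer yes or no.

Yes

Residual reachable from src: {src}; T is not reachable.
Saturated cut: src->junc, src->gate with total capacity 4 = current flow value. Flow is maximum.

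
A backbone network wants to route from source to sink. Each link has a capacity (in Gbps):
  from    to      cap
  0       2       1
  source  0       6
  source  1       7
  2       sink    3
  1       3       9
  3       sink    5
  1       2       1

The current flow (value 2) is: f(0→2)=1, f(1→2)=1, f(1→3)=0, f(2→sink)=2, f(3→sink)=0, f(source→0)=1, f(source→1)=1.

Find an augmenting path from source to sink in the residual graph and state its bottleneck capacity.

source→1→3→sink, bottleneck 5

Residual along source→1→3→sink: source→1: 6, 1→3: 9, 3→sink: 5.
Bottleneck = min = 5.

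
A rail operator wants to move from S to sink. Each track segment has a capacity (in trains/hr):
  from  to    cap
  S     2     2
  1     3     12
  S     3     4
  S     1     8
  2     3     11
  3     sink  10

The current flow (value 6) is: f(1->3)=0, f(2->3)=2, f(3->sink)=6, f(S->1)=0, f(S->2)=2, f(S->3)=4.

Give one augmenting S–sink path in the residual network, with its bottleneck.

S->1->3->sink, bottleneck 4

Residual along S->1->3->sink: S->1: 8, 1->3: 12, 3->sink: 4.
Bottleneck = min = 4.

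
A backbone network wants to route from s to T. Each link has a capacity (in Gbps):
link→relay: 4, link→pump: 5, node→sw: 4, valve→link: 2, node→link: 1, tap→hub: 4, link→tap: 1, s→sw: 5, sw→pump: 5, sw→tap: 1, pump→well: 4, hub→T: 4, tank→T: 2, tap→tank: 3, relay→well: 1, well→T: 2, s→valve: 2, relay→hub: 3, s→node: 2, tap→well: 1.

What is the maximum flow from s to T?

6

Augment s→sw→pump→well→T: bottleneck 2. Total 2.
Augment s→sw→tap→tank→T: bottleneck 1. Total 3.
Augment s→node→link→relay→hub→T: bottleneck 1. Total 4.
Augment s→valve→link→relay→hub→T: bottleneck 2. Total 6.
No augmenting path remains in the residual graph.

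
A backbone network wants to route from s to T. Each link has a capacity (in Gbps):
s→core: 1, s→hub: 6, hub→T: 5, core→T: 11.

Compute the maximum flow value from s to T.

Augment s→hub→T: bottleneck 5. Total 5.
Augment s→core→T: bottleneck 1. Total 6.
No augmenting path remains in the residual graph.

6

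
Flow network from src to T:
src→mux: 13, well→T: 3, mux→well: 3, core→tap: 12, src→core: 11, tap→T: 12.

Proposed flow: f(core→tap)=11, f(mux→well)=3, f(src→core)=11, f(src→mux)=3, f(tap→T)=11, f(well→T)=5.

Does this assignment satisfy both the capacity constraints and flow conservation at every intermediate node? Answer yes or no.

No

Capacity violated on well→T: flow 5 > capacity 3.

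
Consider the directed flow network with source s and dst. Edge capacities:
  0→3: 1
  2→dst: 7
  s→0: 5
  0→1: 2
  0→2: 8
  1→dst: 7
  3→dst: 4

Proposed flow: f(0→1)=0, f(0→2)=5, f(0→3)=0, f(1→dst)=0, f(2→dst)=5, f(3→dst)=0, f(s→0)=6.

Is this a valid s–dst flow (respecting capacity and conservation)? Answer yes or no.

No

Capacity violated on s→0: flow 6 > capacity 5.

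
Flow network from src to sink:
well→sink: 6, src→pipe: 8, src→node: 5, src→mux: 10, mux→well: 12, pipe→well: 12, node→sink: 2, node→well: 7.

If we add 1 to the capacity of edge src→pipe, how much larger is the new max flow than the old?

0

Original max flow = 8.
Edge src→pipe does not cross the min cut (source side {mux, node, pipe, src, well}), so extra capacity there cannot help.
New max flow = 8. Increase = 0.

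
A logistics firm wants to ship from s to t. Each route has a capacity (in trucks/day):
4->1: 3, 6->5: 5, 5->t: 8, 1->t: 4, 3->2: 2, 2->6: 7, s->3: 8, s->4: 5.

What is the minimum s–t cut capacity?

Max flow = 5 (via 2 augmenting paths).
In the residual at optimum, the set reachable from s is {3, 4, s}.
Cut edges: 3->2 (cap 2), 4->1 (cap 3). Sum = 5.

5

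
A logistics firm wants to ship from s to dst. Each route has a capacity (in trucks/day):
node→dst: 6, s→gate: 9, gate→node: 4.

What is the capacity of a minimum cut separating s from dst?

Max flow = 4 (via 1 augmenting path).
In the residual at optimum, the set reachable from s is {gate, s}.
Cut edges: gate→node (cap 4). Sum = 4.

4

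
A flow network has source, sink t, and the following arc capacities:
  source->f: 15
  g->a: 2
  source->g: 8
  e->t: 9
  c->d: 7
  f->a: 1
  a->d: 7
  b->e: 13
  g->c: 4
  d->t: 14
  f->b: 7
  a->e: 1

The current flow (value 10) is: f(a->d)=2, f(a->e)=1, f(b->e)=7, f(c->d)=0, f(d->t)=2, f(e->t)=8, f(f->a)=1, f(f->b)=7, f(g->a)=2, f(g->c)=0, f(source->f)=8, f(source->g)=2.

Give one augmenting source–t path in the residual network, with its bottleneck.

source->g->c->d->t, bottleneck 4

Residual along source->g->c->d->t: source->g: 6, g->c: 4, c->d: 7, d->t: 12.
Bottleneck = min = 4.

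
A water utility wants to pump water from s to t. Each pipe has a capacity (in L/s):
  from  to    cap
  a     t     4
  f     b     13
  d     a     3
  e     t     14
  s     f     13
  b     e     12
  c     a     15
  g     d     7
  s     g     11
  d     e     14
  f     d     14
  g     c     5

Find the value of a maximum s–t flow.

18

Augment s->f->b->e->t: bottleneck 12. Total 12.
Augment s->f->d->e->t: bottleneck 1. Total 13.
Augment s->g->d->e->t: bottleneck 1. Total 14.
Augment s->g->d->a->t: bottleneck 3. Total 17.
Augment s->g->c->a->t: bottleneck 1. Total 18.
No augmenting path remains in the residual graph.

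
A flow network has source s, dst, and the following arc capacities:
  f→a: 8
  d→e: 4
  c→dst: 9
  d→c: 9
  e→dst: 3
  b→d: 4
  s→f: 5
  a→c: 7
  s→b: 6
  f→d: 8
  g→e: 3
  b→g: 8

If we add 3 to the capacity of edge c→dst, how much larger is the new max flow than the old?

0

Original max flow = 11.
Edge c→dst does not cross the min cut (source side {s}), so extra capacity there cannot help.
New max flow = 11. Increase = 0.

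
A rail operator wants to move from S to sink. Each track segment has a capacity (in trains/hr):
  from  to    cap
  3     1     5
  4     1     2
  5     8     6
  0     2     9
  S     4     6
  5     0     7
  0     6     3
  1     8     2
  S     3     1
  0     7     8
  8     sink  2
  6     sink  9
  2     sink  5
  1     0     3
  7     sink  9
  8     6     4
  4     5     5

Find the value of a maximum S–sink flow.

Augment S->4->1->8->sink: bottleneck 2. Total 2.
Augment S->4->5->8->6->sink: bottleneck 4. Total 6.
Augment S->3->1->0->2->sink: bottleneck 1. Total 7.
No augmenting path remains in the residual graph.

7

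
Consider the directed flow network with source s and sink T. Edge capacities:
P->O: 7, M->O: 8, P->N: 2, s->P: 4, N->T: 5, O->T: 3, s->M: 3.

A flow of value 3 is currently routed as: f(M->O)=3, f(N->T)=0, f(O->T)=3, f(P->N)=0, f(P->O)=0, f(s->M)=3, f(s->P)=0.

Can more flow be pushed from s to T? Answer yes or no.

Residual path s->P->N->T has bottleneck 2 > 0.
Pushing 2 along it raises the flow to 5, so the given flow is not maximum.

Yes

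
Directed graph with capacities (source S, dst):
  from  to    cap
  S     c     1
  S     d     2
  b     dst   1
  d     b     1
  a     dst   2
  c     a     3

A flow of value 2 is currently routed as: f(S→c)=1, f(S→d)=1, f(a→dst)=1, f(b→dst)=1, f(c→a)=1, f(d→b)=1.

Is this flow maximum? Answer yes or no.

Yes

Residual reachable from S: {S, d}; dst is not reachable.
Saturated cut: d→b, S→c with total capacity 2 = current flow value. Flow is maximum.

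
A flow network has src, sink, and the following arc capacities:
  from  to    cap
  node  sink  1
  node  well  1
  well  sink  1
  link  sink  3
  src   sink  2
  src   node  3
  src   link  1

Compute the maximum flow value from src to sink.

Augment src→sink: bottleneck 2. Total 2.
Augment src→node→sink: bottleneck 1. Total 3.
Augment src→link→sink: bottleneck 1. Total 4.
Augment src→node→well→sink: bottleneck 1. Total 5.
No augmenting path remains in the residual graph.

5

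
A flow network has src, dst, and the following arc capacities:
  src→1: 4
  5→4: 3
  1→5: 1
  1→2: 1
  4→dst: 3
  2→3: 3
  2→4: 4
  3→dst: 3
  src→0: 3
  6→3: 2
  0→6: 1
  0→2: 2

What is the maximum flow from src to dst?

Augment src→0→6→3→dst: bottleneck 1. Total 1.
Augment src→0→2→3→dst: bottleneck 2. Total 3.
Augment src→1→2→4→dst: bottleneck 1. Total 4.
Augment src→1→5→4→dst: bottleneck 1. Total 5.
No augmenting path remains in the residual graph.

5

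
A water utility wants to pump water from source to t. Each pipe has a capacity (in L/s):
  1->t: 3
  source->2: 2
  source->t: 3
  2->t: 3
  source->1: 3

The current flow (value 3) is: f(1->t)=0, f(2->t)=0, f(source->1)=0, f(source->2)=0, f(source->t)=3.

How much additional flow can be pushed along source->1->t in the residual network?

3

Residual capacities along the path: source->1: 3, 1->t: 3.
Minimum is 3.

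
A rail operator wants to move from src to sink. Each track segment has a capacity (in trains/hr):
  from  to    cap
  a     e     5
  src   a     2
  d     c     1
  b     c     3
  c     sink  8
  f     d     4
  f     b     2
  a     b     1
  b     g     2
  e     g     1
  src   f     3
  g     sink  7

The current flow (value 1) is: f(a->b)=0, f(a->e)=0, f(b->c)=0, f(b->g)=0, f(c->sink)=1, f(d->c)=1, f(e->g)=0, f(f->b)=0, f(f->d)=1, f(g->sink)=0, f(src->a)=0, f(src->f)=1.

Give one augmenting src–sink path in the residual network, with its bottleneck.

Residual along src->f->b->c->sink: src->f: 2, f->b: 2, b->c: 3, c->sink: 7.
Bottleneck = min = 2.

src->f->b->c->sink, bottleneck 2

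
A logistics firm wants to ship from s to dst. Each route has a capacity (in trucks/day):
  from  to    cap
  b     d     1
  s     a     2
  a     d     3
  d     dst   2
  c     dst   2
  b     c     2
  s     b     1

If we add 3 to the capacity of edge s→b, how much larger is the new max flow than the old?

1

Original max flow = 3.
After raising cap(s→b), augmenting paths through that edge carry 1 more unit.
New max flow = 4. Increase = 1.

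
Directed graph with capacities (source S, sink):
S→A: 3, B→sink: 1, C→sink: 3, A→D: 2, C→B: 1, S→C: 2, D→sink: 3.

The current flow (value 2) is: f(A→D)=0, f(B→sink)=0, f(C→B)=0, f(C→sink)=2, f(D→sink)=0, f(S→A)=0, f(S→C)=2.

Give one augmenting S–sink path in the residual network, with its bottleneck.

S→A→D→sink, bottleneck 2

Residual along S→A→D→sink: S→A: 3, A→D: 2, D→sink: 3.
Bottleneck = min = 2.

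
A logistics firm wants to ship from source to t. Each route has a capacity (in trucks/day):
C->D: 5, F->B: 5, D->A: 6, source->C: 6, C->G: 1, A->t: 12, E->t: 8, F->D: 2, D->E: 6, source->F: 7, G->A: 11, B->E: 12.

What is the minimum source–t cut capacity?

13

Max flow = 13 (via 5 augmenting paths).
In the residual at optimum, the set reachable from source is {source}.
Cut edges: source->F (cap 7), source->C (cap 6). Sum = 13.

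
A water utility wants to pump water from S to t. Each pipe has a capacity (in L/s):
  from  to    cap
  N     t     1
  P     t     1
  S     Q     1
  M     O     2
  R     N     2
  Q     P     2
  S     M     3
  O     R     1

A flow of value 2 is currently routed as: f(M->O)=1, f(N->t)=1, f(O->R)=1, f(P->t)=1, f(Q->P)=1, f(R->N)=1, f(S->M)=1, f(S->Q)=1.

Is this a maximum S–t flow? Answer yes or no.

Residual reachable from S: {M, O, S}; t is not reachable.
Saturated cut: O->R, S->Q with total capacity 2 = current flow value. Flow is maximum.

Yes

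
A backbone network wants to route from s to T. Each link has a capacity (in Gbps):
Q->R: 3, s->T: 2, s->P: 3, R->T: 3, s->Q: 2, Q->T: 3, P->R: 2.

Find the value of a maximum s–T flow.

Augment s->T: bottleneck 2. Total 2.
Augment s->Q->T: bottleneck 2. Total 4.
Augment s->P->R->T: bottleneck 2. Total 6.
No augmenting path remains in the residual graph.

6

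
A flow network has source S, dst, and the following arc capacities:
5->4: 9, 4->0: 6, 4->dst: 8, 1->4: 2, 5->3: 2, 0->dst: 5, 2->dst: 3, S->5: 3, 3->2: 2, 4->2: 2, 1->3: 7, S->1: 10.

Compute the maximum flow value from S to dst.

Augment S->5->4->dst: bottleneck 3. Total 3.
Augment S->1->4->dst: bottleneck 2. Total 5.
Augment S->1->3->2->dst: bottleneck 2. Total 7.
No augmenting path remains in the residual graph.

7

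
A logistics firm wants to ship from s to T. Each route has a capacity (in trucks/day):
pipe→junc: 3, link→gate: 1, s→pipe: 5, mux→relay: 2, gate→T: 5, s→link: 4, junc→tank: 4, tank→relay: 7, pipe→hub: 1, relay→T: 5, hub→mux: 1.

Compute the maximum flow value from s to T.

Augment s→link→gate→T: bottleneck 1. Total 1.
Augment s→pipe→hub→mux→relay→T: bottleneck 1. Total 2.
Augment s→pipe→junc→tank→relay→T: bottleneck 3. Total 5.
No augmenting path remains in the residual graph.

5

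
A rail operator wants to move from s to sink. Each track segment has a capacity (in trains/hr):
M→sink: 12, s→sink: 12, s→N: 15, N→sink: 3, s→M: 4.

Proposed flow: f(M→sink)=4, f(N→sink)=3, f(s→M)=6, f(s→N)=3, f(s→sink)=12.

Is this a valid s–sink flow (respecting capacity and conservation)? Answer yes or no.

Capacity violated on s→M: flow 6 > capacity 4.

No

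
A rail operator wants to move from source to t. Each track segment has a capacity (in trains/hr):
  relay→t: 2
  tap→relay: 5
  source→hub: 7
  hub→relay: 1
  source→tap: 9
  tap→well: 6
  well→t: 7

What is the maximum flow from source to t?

Augment source→hub→relay→t: bottleneck 1. Total 1.
Augment source→tap→relay→t: bottleneck 1. Total 2.
Augment source→tap→well→t: bottleneck 6. Total 8.
No augmenting path remains in the residual graph.

8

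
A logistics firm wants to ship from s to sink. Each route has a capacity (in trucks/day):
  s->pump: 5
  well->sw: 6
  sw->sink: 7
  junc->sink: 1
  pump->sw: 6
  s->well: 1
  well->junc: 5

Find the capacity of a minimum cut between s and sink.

6

Max flow = 6 (via 2 augmenting paths).
In the residual at optimum, the set reachable from s is {s}.
Cut edges: s->pump (cap 5), s->well (cap 1). Sum = 6.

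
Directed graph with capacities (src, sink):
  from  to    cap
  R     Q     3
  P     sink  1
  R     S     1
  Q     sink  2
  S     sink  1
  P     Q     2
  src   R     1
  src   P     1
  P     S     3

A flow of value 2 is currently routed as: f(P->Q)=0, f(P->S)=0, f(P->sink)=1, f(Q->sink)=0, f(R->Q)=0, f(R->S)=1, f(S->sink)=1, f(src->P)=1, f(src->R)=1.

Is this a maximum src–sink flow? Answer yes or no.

Yes

Residual reachable from src: {src}; sink is not reachable.
Saturated cut: src->P, src->R with total capacity 2 = current flow value. Flow is maximum.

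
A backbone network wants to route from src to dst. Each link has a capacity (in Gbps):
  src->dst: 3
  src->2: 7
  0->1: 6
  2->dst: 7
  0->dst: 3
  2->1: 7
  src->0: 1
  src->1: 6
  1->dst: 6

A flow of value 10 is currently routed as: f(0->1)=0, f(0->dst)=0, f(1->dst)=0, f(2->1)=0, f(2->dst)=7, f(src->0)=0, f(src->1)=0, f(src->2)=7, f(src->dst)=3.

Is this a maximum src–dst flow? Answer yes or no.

No

Residual path src->0->dst has bottleneck 1 > 0.
Pushing 1 along it raises the flow to 11, so the given flow is not maximum.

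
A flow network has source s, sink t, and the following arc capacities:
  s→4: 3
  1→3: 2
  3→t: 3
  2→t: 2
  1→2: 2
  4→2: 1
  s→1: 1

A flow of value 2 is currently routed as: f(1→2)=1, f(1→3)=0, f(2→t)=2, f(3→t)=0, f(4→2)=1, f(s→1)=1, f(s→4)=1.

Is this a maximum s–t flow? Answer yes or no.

Residual reachable from s: {4, s}; t is not reachable.
Saturated cut: s→1, 4→2 with total capacity 2 = current flow value. Flow is maximum.

Yes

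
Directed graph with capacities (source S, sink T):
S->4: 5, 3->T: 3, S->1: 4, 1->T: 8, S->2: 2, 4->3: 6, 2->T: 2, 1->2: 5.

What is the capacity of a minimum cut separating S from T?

9

Max flow = 9 (via 3 augmenting paths).
In the residual at optimum, the set reachable from S is {3, 4, S}.
Cut edges: S->1 (cap 4), S->2 (cap 2), 3->T (cap 3). Sum = 9.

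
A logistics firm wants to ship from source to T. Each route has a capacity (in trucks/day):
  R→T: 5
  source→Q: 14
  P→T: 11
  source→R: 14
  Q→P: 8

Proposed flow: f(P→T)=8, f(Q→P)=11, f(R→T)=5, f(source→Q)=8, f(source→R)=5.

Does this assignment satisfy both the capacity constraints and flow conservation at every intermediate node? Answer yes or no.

Capacity violated on Q→P: flow 11 > capacity 8.

No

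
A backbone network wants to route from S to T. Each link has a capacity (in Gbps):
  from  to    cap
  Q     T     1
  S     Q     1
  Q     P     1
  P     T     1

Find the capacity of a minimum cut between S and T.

1

Max flow = 1 (via 1 augmenting path).
In the residual at optimum, the set reachable from S is {S}.
Cut edges: S→Q (cap 1). Sum = 1.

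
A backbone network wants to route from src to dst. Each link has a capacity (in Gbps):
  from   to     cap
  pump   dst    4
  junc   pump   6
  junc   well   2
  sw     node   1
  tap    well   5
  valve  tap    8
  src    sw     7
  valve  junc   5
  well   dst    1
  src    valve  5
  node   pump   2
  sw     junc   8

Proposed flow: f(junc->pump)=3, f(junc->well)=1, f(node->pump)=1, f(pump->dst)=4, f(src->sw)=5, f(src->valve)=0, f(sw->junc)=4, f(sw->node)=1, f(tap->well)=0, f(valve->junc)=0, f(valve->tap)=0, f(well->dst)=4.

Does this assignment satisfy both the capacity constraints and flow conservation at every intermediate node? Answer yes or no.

Capacity violated on well->dst: flow 4 > capacity 1.

No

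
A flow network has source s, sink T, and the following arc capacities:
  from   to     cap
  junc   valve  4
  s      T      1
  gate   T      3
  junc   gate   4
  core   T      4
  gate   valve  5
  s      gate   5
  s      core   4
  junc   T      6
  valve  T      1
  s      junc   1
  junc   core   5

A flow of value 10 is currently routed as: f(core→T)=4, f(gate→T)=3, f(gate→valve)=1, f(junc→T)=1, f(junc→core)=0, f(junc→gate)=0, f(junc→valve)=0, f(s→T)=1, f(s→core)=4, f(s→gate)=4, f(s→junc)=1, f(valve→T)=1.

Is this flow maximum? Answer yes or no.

Residual reachable from s: {gate, s, valve}; T is not reachable.
Saturated cut: s→junc, s→core, s→T, gate→T, valve→T with total capacity 10 = current flow value. Flow is maximum.

Yes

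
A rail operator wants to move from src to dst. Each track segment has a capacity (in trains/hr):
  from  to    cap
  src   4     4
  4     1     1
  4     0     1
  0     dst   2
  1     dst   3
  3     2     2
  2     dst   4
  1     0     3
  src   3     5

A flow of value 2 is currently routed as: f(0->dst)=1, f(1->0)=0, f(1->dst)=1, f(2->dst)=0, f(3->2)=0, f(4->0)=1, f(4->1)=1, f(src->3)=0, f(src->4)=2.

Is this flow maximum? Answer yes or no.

Residual path src->3->2->dst has bottleneck 2 > 0.
Pushing 2 along it raises the flow to 4, so the given flow is not maximum.

No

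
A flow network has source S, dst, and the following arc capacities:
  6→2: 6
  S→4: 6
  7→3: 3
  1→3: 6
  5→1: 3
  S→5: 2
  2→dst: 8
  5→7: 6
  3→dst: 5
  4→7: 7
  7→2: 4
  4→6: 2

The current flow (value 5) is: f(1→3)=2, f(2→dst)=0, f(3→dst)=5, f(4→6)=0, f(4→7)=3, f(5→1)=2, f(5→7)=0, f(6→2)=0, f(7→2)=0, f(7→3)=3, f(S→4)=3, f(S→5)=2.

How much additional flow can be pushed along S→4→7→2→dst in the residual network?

Residual capacities along the path: S→4: 3, 4→7: 4, 7→2: 4, 2→dst: 8.
Minimum is 3.

3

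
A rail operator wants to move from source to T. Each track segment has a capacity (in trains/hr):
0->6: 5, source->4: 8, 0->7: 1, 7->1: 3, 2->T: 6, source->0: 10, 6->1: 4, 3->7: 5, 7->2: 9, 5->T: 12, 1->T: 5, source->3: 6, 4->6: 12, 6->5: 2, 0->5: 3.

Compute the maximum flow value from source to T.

Augment source->0->5->T: bottleneck 3. Total 3.
Augment source->4->6->1->T: bottleneck 4. Total 7.
Augment source->4->6->5->T: bottleneck 2. Total 9.
Augment source->3->7->2->T: bottleneck 5. Total 14.
Augment source->0->7->2->T: bottleneck 1. Total 15.
No augmenting path remains in the residual graph.

15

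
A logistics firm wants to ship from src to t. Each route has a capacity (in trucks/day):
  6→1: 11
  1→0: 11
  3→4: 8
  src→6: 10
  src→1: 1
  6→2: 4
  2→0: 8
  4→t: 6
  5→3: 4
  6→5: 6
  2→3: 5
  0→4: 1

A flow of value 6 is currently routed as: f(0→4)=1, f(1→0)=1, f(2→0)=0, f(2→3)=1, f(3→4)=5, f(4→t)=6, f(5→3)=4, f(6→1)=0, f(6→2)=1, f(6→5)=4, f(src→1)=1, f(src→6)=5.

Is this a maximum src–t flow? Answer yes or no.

Residual reachable from src: {0, 1, 2, 3, 4, 5, 6, src}; t is not reachable.
Saturated cut: 4→t with total capacity 6 = current flow value. Flow is maximum.

Yes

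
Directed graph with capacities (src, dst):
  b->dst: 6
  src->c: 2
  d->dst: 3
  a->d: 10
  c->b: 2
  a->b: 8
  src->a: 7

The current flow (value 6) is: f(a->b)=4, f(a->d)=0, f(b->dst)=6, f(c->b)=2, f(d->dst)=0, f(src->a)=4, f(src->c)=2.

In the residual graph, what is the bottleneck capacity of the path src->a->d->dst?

Residual capacities along the path: src->a: 3, a->d: 10, d->dst: 3.
Minimum is 3.

3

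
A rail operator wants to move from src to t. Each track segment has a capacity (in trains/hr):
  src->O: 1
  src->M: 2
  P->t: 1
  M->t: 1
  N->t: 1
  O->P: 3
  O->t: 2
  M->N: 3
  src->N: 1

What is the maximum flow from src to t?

Augment src->O->t: bottleneck 1. Total 1.
Augment src->M->t: bottleneck 1. Total 2.
Augment src->N->t: bottleneck 1. Total 3.
No augmenting path remains in the residual graph.

3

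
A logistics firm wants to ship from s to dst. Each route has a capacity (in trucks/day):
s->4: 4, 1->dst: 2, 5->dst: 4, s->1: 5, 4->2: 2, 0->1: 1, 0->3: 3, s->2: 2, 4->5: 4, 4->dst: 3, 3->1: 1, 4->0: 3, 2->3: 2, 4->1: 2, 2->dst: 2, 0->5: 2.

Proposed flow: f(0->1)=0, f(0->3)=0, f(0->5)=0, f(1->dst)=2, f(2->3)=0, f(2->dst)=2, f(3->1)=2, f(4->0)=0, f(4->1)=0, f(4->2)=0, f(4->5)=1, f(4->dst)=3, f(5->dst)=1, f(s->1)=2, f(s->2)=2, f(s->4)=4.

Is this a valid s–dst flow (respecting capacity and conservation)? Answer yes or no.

Capacity violated on 3->1: flow 2 > capacity 1.

No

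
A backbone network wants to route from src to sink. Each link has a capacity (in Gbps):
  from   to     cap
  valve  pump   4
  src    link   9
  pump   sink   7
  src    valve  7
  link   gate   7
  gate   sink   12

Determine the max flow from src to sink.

Augment src→valve→pump→sink: bottleneck 4. Total 4.
Augment src→link→gate→sink: bottleneck 7. Total 11.
No augmenting path remains in the residual graph.

11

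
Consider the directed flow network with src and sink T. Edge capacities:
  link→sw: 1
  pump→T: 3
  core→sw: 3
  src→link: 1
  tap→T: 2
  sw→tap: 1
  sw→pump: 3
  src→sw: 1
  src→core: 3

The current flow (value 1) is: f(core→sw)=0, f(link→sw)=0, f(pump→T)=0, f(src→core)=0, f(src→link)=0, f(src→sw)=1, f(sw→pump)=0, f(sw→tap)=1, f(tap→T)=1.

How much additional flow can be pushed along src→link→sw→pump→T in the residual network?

1

Residual capacities along the path: src→link: 1, link→sw: 1, sw→pump: 3, pump→T: 3.
Minimum is 1.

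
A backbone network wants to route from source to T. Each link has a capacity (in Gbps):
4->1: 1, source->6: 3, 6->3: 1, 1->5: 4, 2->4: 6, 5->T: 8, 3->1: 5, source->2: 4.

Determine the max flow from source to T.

2

Augment source->6->3->1->5->T: bottleneck 1. Total 1.
Augment source->2->4->1->5->T: bottleneck 1. Total 2.
No augmenting path remains in the residual graph.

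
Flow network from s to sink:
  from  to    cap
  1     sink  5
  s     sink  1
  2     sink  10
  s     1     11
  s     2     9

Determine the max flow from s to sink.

15

Augment s→sink: bottleneck 1. Total 1.
Augment s→1→sink: bottleneck 5. Total 6.
Augment s→2→sink: bottleneck 9. Total 15.
No augmenting path remains in the residual graph.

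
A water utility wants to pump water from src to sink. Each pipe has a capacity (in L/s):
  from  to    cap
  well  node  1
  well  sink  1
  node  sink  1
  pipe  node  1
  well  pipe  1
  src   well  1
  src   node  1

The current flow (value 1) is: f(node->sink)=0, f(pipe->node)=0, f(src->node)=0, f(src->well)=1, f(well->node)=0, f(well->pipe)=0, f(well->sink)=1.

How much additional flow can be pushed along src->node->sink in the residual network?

1

Residual capacities along the path: src->node: 1, node->sink: 1.
Minimum is 1.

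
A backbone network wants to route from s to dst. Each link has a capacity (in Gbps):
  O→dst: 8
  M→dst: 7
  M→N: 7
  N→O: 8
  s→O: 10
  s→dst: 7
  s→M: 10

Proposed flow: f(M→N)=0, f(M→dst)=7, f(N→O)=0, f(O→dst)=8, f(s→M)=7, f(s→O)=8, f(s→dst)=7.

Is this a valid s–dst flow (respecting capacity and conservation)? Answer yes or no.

Yes

Every edge has 0 ≤ f(e) ≤ cap(e).
At each intermediate node, inflow equals outflow.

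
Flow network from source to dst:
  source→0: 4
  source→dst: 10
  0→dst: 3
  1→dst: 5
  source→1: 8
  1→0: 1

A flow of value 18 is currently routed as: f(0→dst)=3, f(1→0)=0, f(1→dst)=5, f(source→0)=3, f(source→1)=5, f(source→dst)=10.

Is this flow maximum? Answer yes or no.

Residual reachable from source: {0, 1, source}; dst is not reachable.
Saturated cut: source→dst, 1→dst, 0→dst with total capacity 18 = current flow value. Flow is maximum.

Yes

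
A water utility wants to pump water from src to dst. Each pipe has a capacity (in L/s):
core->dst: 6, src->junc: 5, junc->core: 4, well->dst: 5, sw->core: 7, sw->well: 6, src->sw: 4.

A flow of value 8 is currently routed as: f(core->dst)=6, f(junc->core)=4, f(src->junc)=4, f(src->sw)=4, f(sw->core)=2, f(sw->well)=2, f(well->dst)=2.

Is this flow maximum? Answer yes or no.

Residual reachable from src: {junc, src}; dst is not reachable.
Saturated cut: src->sw, junc->core with total capacity 8 = current flow value. Flow is maximum.

Yes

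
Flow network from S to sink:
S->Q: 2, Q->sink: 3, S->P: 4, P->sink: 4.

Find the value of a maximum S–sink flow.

6

Augment S->P->sink: bottleneck 4. Total 4.
Augment S->Q->sink: bottleneck 2. Total 6.
No augmenting path remains in the residual graph.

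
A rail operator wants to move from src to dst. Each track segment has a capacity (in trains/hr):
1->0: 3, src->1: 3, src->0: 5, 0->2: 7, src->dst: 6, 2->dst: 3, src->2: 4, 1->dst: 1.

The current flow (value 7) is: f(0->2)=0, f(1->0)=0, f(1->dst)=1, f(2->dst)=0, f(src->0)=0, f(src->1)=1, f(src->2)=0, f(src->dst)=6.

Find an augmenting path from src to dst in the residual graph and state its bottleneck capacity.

Residual along src->2->dst: src->2: 4, 2->dst: 3.
Bottleneck = min = 3.

src->2->dst, bottleneck 3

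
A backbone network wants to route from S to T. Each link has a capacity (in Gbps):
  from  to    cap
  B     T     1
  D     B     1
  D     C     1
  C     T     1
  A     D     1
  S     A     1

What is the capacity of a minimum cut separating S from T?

1

Max flow = 1 (via 1 augmenting path).
In the residual at optimum, the set reachable from S is {S}.
Cut edges: S→A (cap 1). Sum = 1.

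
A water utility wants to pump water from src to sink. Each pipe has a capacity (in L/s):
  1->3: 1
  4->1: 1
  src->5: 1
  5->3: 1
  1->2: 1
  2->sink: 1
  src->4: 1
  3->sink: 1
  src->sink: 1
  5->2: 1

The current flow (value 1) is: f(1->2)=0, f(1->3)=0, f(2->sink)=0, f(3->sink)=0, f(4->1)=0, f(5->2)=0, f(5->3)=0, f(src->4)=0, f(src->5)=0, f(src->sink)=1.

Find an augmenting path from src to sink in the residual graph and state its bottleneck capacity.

src->5->2->sink, bottleneck 1

Residual along src->5->2->sink: src->5: 1, 5->2: 1, 2->sink: 1.
Bottleneck = min = 1.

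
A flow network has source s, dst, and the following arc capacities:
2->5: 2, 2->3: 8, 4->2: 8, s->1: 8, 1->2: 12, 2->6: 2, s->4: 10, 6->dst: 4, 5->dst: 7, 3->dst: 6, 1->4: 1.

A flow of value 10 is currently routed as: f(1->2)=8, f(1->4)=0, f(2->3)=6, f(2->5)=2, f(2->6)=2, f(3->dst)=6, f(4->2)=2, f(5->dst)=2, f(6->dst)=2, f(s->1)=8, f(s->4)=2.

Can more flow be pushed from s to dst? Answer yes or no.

Residual reachable from s: {1, 2, 3, 4, s}; dst is not reachable.
Saturated cut: 2->6, 2->5, 3->dst with total capacity 10 = current flow value. Flow is maximum.

No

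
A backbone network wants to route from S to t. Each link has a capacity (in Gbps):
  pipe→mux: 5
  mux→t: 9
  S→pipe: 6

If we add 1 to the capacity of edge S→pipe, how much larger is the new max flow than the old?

Original max flow = 5.
Edge S→pipe does not cross the min cut (source side {S, pipe}), so extra capacity there cannot help.
New max flow = 5. Increase = 0.

0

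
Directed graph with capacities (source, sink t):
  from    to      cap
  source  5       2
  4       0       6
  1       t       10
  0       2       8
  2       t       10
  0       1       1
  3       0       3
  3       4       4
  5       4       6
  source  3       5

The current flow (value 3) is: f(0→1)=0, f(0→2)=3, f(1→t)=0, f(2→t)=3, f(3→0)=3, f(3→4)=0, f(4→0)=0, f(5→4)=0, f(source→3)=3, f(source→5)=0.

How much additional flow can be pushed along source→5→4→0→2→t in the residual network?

2

Residual capacities along the path: source→5: 2, 5→4: 6, 4→0: 6, 0→2: 5, 2→t: 7.
Minimum is 2.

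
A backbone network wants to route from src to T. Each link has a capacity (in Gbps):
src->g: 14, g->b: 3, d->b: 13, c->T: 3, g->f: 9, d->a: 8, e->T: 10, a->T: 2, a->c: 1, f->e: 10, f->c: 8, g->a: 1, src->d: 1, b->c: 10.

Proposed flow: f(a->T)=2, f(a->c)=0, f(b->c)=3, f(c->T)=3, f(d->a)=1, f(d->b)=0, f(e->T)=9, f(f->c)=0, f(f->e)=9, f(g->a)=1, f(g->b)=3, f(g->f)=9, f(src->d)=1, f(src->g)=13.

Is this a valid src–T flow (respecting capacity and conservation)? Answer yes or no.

Yes

Every edge has 0 ≤ f(e) ≤ cap(e).
At each intermediate node, inflow equals outflow.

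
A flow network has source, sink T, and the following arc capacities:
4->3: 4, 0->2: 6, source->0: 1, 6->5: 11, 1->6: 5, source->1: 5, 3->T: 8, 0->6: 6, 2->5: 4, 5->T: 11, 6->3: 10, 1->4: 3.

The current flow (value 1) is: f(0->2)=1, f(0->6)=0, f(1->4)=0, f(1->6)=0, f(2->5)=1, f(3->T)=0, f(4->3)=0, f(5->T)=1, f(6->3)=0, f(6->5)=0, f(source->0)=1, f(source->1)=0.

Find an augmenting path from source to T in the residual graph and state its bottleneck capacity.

Residual along source->1->6->5->T: source->1: 5, 1->6: 5, 6->5: 11, 5->T: 10.
Bottleneck = min = 5.

source->1->6->5->T, bottleneck 5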